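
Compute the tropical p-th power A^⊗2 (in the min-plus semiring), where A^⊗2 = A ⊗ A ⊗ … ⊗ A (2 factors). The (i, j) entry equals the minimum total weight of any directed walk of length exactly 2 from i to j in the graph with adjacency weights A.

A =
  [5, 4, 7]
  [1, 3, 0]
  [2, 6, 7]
A^⊗2 =
  [5, 7, 4]
  [2, 5, 3]
  [7, 6, 6]

Each entry (A^⊗2)_ij equals the minimum over all length-2 walks i = v_0 → v_1 → … → v_2 = j of Σ_t A[v_t][v_{t+1}]. For example, for (i, j) = (0, 2) we minimise over 3 possible intermediate vertex sequences; the minimum is 4, attained along the walk 0 → 1 → 2.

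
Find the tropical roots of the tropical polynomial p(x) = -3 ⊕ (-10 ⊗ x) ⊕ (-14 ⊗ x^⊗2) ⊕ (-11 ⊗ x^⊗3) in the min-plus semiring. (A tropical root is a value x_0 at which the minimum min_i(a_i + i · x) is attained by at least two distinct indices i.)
Roots: {-3, 4, 7}

Each tropical root is a break point of the lower envelope of the lines y = a_i + i · x (there are 4 lines, with slopes 0, 1, ..., 3). Only the lines that attain the minimum somewhere contribute to roots; other lines are dominated. Here the surviving (envelope) indices are i = 3, i = 2, i = 1, i = 0.
Intersections between consecutive envelope lines give the roots: for adjacent envelope indices i < j the intersection is x = (a_i − a_j) / (j − i). Reading off the sorted break points: {-3, 4, 7}.
Verification: at each break x_0, at least two indices attain the minimum of min_i(a_i + i · x_0).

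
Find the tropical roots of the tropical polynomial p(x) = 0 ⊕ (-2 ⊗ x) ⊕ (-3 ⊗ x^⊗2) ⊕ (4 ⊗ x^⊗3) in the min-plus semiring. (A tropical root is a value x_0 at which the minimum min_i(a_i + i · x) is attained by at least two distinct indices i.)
Roots: {-7, 1, 2}

Each tropical root is a break point of the lower envelope of the lines y = a_i + i · x (there are 4 lines, with slopes 0, 1, ..., 3). Only the lines that attain the minimum somewhere contribute to roots; other lines are dominated. Here the surviving (envelope) indices are i = 3, i = 2, i = 1, i = 0.
Intersections between consecutive envelope lines give the roots: for adjacent envelope indices i < j the intersection is x = (a_i − a_j) / (j − i). Reading off the sorted break points: {-7, 1, 2}.
Verification: at each break x_0, at least two indices attain the minimum of min_i(a_i + i · x_0).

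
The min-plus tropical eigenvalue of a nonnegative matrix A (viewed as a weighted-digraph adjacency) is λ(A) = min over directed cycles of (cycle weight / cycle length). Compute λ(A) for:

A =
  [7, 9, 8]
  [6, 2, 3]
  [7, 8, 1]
λ(A) = 1

Enumerate directed cycles and compute their means (weight / length). Sample:
  cycle 0 → 0: weight = 7, length = 1, mean = 7/1 ≈ 7.000
  cycle 1 → 1: weight = 2, length = 1, mean = 2/1 ≈ 2.000
  cycle 2 → 2: weight = 1, length = 1, mean = 1/1 ≈ 1.000
  cycle 0 → 1 → 0: weight = 15, length = 2, mean = 15/2 ≈ 7.500
  cycle 0 → 2 → 0: weight = 15, length = 2, mean = 15/2 ≈ 7.500
  cycle 1 → 0 → 1: weight = 15, length = 2, mean = 15/2 ≈ 7.500
Minimum mean = 1.000, attained e.g. along the cycle 2 → 2 with weight 1 and length 1. So λ(A) = 1/1 = 1.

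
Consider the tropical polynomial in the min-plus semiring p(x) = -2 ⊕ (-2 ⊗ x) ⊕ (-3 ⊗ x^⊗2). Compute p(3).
p(3) = -2

A tropical monomial a ⊗ x^⊗i evaluates to a + i · x. Evaluating each term at x = 3:
  Term 0 contributes -2 + 0 · 3 = -2
  Term 1 contributes -2 + 1 · 3 = 1
  Term 2 contributes -3 + 2 · 3 = 3
p(3) = ⊕ of these = min[-2, 1, 3] = -2.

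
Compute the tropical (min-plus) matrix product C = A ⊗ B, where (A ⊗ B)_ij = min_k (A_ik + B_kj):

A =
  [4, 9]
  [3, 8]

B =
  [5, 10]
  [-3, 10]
A ⊗ B =
  [6, 14]
  [5, 13]

Apply the min-plus product entry-by-entry:
  C[0][0] = min over k of (A[0][0] + B[0][0] = 4 + 5 = 9, A[0][1] + B[1][0] = 9 + -3 = 6) = 6 (attained at k = 1)
  C[0][1] = min over k of (A[0][0] + B[0][1] = 4 + 10 = 14, A[0][1] + B[1][1] = 9 + 10 = 19) = 14 (attained at k = 0)
  C[1][0] = min over k of (A[1][0] + B[0][0] = 3 + 5 = 8, A[1][1] + B[1][0] = 8 + -3 = 5) = 5 (attained at k = 1)
  C[1][1] = min over k of (A[1][0] + B[0][1] = 3 + 10 = 13, A[1][1] + B[1][1] = 8 + 10 = 18) = 13 (attained at k = 0)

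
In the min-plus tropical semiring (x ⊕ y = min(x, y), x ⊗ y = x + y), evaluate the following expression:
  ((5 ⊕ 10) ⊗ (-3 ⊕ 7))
((5 ⊕ 10) ⊗ (-3 ⊕ 7)) = 2

Expand innermost to outermost. Recall ⊕ takes the minimum of its arguments and ⊗ takes their sum. Working out the expression ((5 ⊕ 10) ⊗ (-3 ⊕ 7)) gives 2.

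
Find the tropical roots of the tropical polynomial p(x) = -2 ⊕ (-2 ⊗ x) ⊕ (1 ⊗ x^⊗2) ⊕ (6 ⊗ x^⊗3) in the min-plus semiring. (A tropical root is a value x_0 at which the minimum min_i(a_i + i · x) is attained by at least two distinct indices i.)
Roots: {-5, -3, 0}

Each tropical root is a break point of the lower envelope of the lines y = a_i + i · x (there are 4 lines, with slopes 0, 1, ..., 3). Only the lines that attain the minimum somewhere contribute to roots; other lines are dominated. Here the surviving (envelope) indices are i = 3, i = 2, i = 1, i = 0.
Intersections between consecutive envelope lines give the roots: for adjacent envelope indices i < j the intersection is x = (a_i − a_j) / (j − i). Reading off the sorted break points: {-5, -3, 0}.
Verification: at each break x_0, at least two indices attain the minimum of min_i(a_i + i · x_0).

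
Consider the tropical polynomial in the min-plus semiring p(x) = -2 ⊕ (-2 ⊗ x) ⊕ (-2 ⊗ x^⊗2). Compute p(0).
p(0) = -2

A tropical monomial a ⊗ x^⊗i evaluates to a + i · x. Evaluating each term at x = 0:
  Term 0 contributes -2 + 0 · 0 = -2
  Term 1 contributes -2 + 1 · 0 = -2
  Term 2 contributes -2 + 2 · 0 = -2
p(0) = ⊕ of these = min[-2, -2, -2] = -2.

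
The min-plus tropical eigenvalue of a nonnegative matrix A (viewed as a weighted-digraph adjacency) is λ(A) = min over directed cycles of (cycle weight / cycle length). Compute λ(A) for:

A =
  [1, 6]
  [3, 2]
λ(A) = 1

Enumerate directed cycles and compute their means (weight / length). Sample:
  cycle 0 → 0: weight = 1, length = 1, mean = 1/1 ≈ 1.000
  cycle 1 → 1: weight = 2, length = 1, mean = 2/1 ≈ 2.000
  cycle 0 → 1 → 0: weight = 9, length = 2, mean = 9/2 ≈ 4.500
  cycle 1 → 0 → 1: weight = 9, length = 2, mean = 9/2 ≈ 4.500
Minimum mean = 1.000, attained e.g. along the cycle 0 → 0 with weight 1 and length 1. So λ(A) = 1/1 = 1.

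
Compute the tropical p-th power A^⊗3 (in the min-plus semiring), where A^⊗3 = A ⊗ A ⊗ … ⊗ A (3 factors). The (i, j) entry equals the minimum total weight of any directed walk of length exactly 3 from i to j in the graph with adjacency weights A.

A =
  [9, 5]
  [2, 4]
A^⊗3 =
  [11, 12]
  [9, 11]

Each entry (A^⊗3)_ij equals the minimum over all length-3 walks i = v_0 → v_1 → … → v_3 = j of Σ_t A[v_t][v_{t+1}]. For example, for (i, j) = (0, 1) we minimise over 4 possible intermediate vertex sequences; the minimum is 12, attained along the walk 0 → 1 → 0 → 1.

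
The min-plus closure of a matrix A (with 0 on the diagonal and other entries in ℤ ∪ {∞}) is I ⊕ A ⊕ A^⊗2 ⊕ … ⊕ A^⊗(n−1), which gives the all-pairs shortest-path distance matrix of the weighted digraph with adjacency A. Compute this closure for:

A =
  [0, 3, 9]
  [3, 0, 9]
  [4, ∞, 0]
Closure =
  [0, 3, 9]
  [3, 0, 9]
  [4, 7, 0]

This is the Floyd-Warshall all-pairs shortest-path computation. For each intermediate vertex k = 0, 1, …, 2, update dist[i][j] ← min(dist[i][j], dist[i][k] + dist[k][j]). The final matrix gives, for each (i, j), the minimum total weight of any directed path from i to j (possibly empty when i = j).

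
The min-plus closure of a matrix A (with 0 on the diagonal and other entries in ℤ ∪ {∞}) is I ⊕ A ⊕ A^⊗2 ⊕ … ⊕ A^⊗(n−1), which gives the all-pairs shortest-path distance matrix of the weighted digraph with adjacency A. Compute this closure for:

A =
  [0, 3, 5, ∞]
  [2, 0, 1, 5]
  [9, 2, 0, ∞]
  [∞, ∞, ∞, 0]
Closure =
  [0, 3, 4, 8]
  [2, 0, 1, 5]
  [4, 2, 0, 7]
  [∞, ∞, ∞, 0]

This is the Floyd-Warshall all-pairs shortest-path computation. For each intermediate vertex k = 0, 1, …, 3, update dist[i][j] ← min(dist[i][j], dist[i][k] + dist[k][j]). The final matrix gives, for each (i, j), the minimum total weight of any directed path from i to j (possibly empty when i = j).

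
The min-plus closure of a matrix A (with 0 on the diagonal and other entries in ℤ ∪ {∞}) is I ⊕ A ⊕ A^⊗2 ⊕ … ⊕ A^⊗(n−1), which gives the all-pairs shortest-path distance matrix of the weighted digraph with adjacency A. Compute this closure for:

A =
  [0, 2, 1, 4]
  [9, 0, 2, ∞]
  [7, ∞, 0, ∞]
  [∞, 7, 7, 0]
Closure =
  [0, 2, 1, 4]
  [9, 0, 2, 13]
  [7, 9, 0, 11]
  [14, 7, 7, 0]

This is the Floyd-Warshall all-pairs shortest-path computation. For each intermediate vertex k = 0, 1, …, 3, update dist[i][j] ← min(dist[i][j], dist[i][k] + dist[k][j]). The final matrix gives, for each (i, j), the minimum total weight of any directed path from i to j (possibly empty when i = j).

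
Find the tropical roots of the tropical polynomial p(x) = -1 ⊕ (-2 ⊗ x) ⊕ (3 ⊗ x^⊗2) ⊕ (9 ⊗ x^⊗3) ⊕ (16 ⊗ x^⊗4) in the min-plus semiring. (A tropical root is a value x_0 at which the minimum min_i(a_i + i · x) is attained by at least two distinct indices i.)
Roots: {-7, -6, -5, 1}

Each tropical root is a break point of the lower envelope of the lines y = a_i + i · x (there are 5 lines, with slopes 0, 1, ..., 4). Only the lines that attain the minimum somewhere contribute to roots; other lines are dominated. Here the surviving (envelope) indices are i = 4, i = 3, i = 2, i = 1, i = 0.
Intersections between consecutive envelope lines give the roots: for adjacent envelope indices i < j the intersection is x = (a_i − a_j) / (j − i). Reading off the sorted break points: {-7, -6, -5, 1}.
Verification: at each break x_0, at least two indices attain the minimum of min_i(a_i + i · x_0).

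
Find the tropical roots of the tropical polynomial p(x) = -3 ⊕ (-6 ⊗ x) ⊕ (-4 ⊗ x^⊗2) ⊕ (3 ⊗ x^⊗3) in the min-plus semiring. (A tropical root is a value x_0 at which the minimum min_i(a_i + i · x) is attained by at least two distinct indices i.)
Roots: {-7, -2, 3}

Each tropical root is a break point of the lower envelope of the lines y = a_i + i · x (there are 4 lines, with slopes 0, 1, ..., 3). Only the lines that attain the minimum somewhere contribute to roots; other lines are dominated. Here the surviving (envelope) indices are i = 3, i = 2, i = 1, i = 0.
Intersections between consecutive envelope lines give the roots: for adjacent envelope indices i < j the intersection is x = (a_i − a_j) / (j − i). Reading off the sorted break points: {-7, -2, 3}.
Verification: at each break x_0, at least two indices attain the minimum of min_i(a_i + i · x_0).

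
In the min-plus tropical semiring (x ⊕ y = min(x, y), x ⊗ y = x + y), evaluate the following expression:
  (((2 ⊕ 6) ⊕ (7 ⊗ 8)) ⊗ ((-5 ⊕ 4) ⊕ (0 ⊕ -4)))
(((2 ⊕ 6) ⊕ (7 ⊗ 8)) ⊗ ((-5 ⊕ 4) ⊕ (0 ⊕ -4))) = -3

Expand innermost to outermost. Recall ⊕ takes the minimum of its arguments and ⊗ takes their sum. Working out the expression (((2 ⊕ 6) ⊕ (7 ⊗ 8)) ⊗ ((-5 ⊕ 4) ⊕ (0 ⊕ -4))) gives -3.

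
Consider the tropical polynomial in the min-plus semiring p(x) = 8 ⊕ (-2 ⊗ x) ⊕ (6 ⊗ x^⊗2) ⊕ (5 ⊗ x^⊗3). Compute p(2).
p(2) = 0

A tropical monomial a ⊗ x^⊗i evaluates to a + i · x. Evaluating each term at x = 2:
  Term 0 contributes 8 + 0 · 2 = 8
  Term 1 contributes -2 + 1 · 2 = 0
  Term 2 contributes 6 + 2 · 2 = 10
  Term 3 contributes 5 + 3 · 2 = 11
p(2) = ⊕ of these = min[8, 0, 10, 11] = 0.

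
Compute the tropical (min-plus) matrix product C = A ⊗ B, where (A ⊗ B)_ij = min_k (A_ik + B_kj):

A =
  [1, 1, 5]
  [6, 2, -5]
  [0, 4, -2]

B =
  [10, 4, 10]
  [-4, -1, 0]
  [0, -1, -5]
A ⊗ B =
  [-3, 0, 0]
  [-5, -6, -10]
  [-2, -3, -7]

Apply the min-plus product entry-by-entry:
  C[0][0] = min over k of (A[0][0] + B[0][0] = 1 + 10 = 11, A[0][1] + B[1][0] = 1 + -4 = -3, A[0][2] + B[2][0] = 5 + 0 = 5) = -3 (attained at k = 1)
  C[0][1] = min over k of (A[0][0] + B[0][1] = 1 + 4 = 5, A[0][1] + B[1][1] = 1 + -1 = 0, A[0][2] + B[2][1] = 5 + -1 = 4) = 0 (attained at k = 1)
  C[0][2] = min over k of (A[0][0] + B[0][2] = 1 + 10 = 11, A[0][1] + B[1][2] = 1 + 0 = 1, A[0][2] + B[2][2] = 5 + -5 = 0) = 0 (attained at k = 2)
  C[1][0] = min over k of (A[1][0] + B[0][0] = 6 + 10 = 16, A[1][1] + B[1][0] = 2 + -4 = -2, A[1][2] + B[2][0] = -5 + 0 = -5) = -5 (attained at k = 2)
  C[1][1] = min over k of (A[1][0] + B[0][1] = 6 + 4 = 10, A[1][1] + B[1][1] = 2 + -1 = 1, A[1][2] + B[2][1] = -5 + -1 = -6) = -6 (attained at k = 2)
  C[1][2] = min over k of (A[1][0] + B[0][2] = 6 + 10 = 16, A[1][1] + B[1][2] = 2 + 0 = 2, A[1][2] + B[2][2] = -5 + -5 = -10) = -10 (attained at k = 2)
  C[2][0] = min over k of (A[2][0] + B[0][0] = 0 + 10 = 10, A[2][1] + B[1][0] = 4 + -4 = 0, A[2][2] + B[2][0] = -2 + 0 = -2) = -2 (attained at k = 2)
  C[2][1] = min over k of (A[2][0] + B[0][1] = 0 + 4 = 4, A[2][1] + B[1][1] = 4 + -1 = 3, A[2][2] + B[2][1] = -2 + -1 = -3) = -3 (attained at k = 2)
  C[2][2] = min over k of (A[2][0] + B[0][2] = 0 + 10 = 10, A[2][1] + B[1][2] = 4 + 0 = 4, A[2][2] + B[2][2] = -2 + -5 = -7) = -7 (attained at k = 2)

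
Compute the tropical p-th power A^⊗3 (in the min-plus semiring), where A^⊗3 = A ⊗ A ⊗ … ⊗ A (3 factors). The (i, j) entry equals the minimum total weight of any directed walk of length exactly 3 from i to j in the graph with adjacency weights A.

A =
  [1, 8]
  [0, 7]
A^⊗3 =
  [3, 10]
  [2, 9]

Each entry (A^⊗3)_ij equals the minimum over all length-3 walks i = v_0 → v_1 → … → v_3 = j of Σ_t A[v_t][v_{t+1}]. For example, for (i, j) = (0, 1) we minimise over 4 possible intermediate vertex sequences; the minimum is 10, attained along the walk 0 → 0 → 0 → 1.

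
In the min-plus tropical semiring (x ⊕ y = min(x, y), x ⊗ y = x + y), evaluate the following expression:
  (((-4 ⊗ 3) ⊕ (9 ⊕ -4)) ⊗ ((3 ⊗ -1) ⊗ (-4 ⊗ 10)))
(((-4 ⊗ 3) ⊕ (9 ⊕ -4)) ⊗ ((3 ⊗ -1) ⊗ (-4 ⊗ 10))) = 4

Expand innermost to outermost. Recall ⊕ takes the minimum of its arguments and ⊗ takes their sum. Working out the expression (((-4 ⊗ 3) ⊕ (9 ⊕ -4)) ⊗ ((3 ⊗ -1) ⊗ (-4 ⊗ 10))) gives 4.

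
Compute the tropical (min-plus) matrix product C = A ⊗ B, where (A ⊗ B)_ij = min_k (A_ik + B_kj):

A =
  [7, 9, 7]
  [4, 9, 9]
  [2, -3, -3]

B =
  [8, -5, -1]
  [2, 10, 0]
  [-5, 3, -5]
A ⊗ B =
  [2, 2, 2]
  [4, -1, 3]
  [-8, -3, -8]

Apply the min-plus product entry-by-entry:
  C[0][0] = min over k of (A[0][0] + B[0][0] = 7 + 8 = 15, A[0][1] + B[1][0] = 9 + 2 = 11, A[0][2] + B[2][0] = 7 + -5 = 2) = 2 (attained at k = 2)
  C[0][1] = min over k of (A[0][0] + B[0][1] = 7 + -5 = 2, A[0][1] + B[1][1] = 9 + 10 = 19, A[0][2] + B[2][1] = 7 + 3 = 10) = 2 (attained at k = 0)
  C[0][2] = min over k of (A[0][0] + B[0][2] = 7 + -1 = 6, A[0][1] + B[1][2] = 9 + 0 = 9, A[0][2] + B[2][2] = 7 + -5 = 2) = 2 (attained at k = 2)
  C[1][0] = min over k of (A[1][0] + B[0][0] = 4 + 8 = 12, A[1][1] + B[1][0] = 9 + 2 = 11, A[1][2] + B[2][0] = 9 + -5 = 4) = 4 (attained at k = 2)
  C[1][1] = min over k of (A[1][0] + B[0][1] = 4 + -5 = -1, A[1][1] + B[1][1] = 9 + 10 = 19, A[1][2] + B[2][1] = 9 + 3 = 12) = -1 (attained at k = 0)
  C[1][2] = min over k of (A[1][0] + B[0][2] = 4 + -1 = 3, A[1][1] + B[1][2] = 9 + 0 = 9, A[1][2] + B[2][2] = 9 + -5 = 4) = 3 (attained at k = 0)
  C[2][0] = min over k of (A[2][0] + B[0][0] = 2 + 8 = 10, A[2][1] + B[1][0] = -3 + 2 = -1, A[2][2] + B[2][0] = -3 + -5 = -8) = -8 (attained at k = 2)
  C[2][1] = min over k of (A[2][0] + B[0][1] = 2 + -5 = -3, A[2][1] + B[1][1] = -3 + 10 = 7, A[2][2] + B[2][1] = -3 + 3 = 0) = -3 (attained at k = 0)
  C[2][2] = min over k of (A[2][0] + B[0][2] = 2 + -1 = 1, A[2][1] + B[1][2] = -3 + 0 = -3, A[2][2] + B[2][2] = -3 + -5 = -8) = -8 (attained at k = 2)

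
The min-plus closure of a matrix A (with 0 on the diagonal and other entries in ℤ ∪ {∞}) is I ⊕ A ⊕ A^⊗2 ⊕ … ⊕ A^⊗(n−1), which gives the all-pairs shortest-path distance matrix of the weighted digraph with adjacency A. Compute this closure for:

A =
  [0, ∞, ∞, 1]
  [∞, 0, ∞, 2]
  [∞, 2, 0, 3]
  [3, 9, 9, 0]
Closure =
  [0, 10, 10, 1]
  [5, 0, 11, 2]
  [6, 2, 0, 3]
  [3, 9, 9, 0]

This is the Floyd-Warshall all-pairs shortest-path computation. For each intermediate vertex k = 0, 1, …, 3, update dist[i][j] ← min(dist[i][j], dist[i][k] + dist[k][j]). The final matrix gives, for each (i, j), the minimum total weight of any directed path from i to j (possibly empty when i = j).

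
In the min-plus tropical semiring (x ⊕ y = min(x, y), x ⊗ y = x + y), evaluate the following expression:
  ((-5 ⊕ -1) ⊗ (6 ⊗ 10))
((-5 ⊕ -1) ⊗ (6 ⊗ 10)) = 11

Expand innermost to outermost. Recall ⊕ takes the minimum of its arguments and ⊗ takes their sum. Working out the expression ((-5 ⊕ -1) ⊗ (6 ⊗ 10)) gives 11.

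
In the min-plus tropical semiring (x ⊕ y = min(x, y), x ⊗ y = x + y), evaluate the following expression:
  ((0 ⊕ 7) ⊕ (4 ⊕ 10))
((0 ⊕ 7) ⊕ (4 ⊕ 10)) = 0

Expand innermost to outermost. Recall ⊕ takes the minimum of its arguments and ⊗ takes their sum. Working out the expression ((0 ⊕ 7) ⊕ (4 ⊕ 10)) gives 0.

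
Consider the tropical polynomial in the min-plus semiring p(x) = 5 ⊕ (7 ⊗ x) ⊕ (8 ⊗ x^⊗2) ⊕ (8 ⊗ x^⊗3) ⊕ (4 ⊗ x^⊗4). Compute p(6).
p(6) = 5

A tropical monomial a ⊗ x^⊗i evaluates to a + i · x. Evaluating each term at x = 6:
  Term 0 contributes 5 + 0 · 6 = 5
  Term 1 contributes 7 + 1 · 6 = 13
  Term 2 contributes 8 + 2 · 6 = 20
  Term 3 contributes 8 + 3 · 6 = 26
  Term 4 contributes 4 + 4 · 6 = 28
p(6) = ⊕ of these = min[5, 13, 20, 26, 28] = 5.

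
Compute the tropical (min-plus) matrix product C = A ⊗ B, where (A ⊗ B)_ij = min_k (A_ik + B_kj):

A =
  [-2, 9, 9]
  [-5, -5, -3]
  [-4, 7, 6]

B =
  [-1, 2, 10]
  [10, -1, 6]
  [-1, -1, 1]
A ⊗ B =
  [-3, 0, 8]
  [-6, -6, -2]
  [-5, -2, 6]

Apply the min-plus product entry-by-entry:
  C[0][0] = min over k of (A[0][0] + B[0][0] = -2 + -1 = -3, A[0][1] + B[1][0] = 9 + 10 = 19, A[0][2] + B[2][0] = 9 + -1 = 8) = -3 (attained at k = 0)
  C[0][1] = min over k of (A[0][0] + B[0][1] = -2 + 2 = 0, A[0][1] + B[1][1] = 9 + -1 = 8, A[0][2] + B[2][1] = 9 + -1 = 8) = 0 (attained at k = 0)
  C[0][2] = min over k of (A[0][0] + B[0][2] = -2 + 10 = 8, A[0][1] + B[1][2] = 9 + 6 = 15, A[0][2] + B[2][2] = 9 + 1 = 10) = 8 (attained at k = 0)
  C[1][0] = min over k of (A[1][0] + B[0][0] = -5 + -1 = -6, A[1][1] + B[1][0] = -5 + 10 = 5, A[1][2] + B[2][0] = -3 + -1 = -4) = -6 (attained at k = 0)
  C[1][1] = min over k of (A[1][0] + B[0][1] = -5 + 2 = -3, A[1][1] + B[1][1] = -5 + -1 = -6, A[1][2] + B[2][1] = -3 + -1 = -4) = -6 (attained at k = 1)
  C[1][2] = min over k of (A[1][0] + B[0][2] = -5 + 10 = 5, A[1][1] + B[1][2] = -5 + 6 = 1, A[1][2] + B[2][2] = -3 + 1 = -2) = -2 (attained at k = 2)
  C[2][0] = min over k of (A[2][0] + B[0][0] = -4 + -1 = -5, A[2][1] + B[1][0] = 7 + 10 = 17, A[2][2] + B[2][0] = 6 + -1 = 5) = -5 (attained at k = 0)
  C[2][1] = min over k of (A[2][0] + B[0][1] = -4 + 2 = -2, A[2][1] + B[1][1] = 7 + -1 = 6, A[2][2] + B[2][1] = 6 + -1 = 5) = -2 (attained at k = 0)
  C[2][2] = min over k of (A[2][0] + B[0][2] = -4 + 10 = 6, A[2][1] + B[1][2] = 7 + 6 = 13, A[2][2] + B[2][2] = 6 + 1 = 7) = 6 (attained at k = 0)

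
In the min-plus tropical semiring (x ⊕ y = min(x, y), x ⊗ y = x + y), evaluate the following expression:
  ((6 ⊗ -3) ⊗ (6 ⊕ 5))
((6 ⊗ -3) ⊗ (6 ⊕ 5)) = 8

Expand innermost to outermost. Recall ⊕ takes the minimum of its arguments and ⊗ takes their sum. Working out the expression ((6 ⊗ -3) ⊗ (6 ⊕ 5)) gives 8.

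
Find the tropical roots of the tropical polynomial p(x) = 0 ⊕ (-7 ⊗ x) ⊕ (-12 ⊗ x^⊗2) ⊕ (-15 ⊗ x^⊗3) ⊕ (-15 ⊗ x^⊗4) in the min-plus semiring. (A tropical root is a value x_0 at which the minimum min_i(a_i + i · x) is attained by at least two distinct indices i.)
Roots: {0, 3, 5, 7}

Each tropical root is a break point of the lower envelope of the lines y = a_i + i · x (there are 5 lines, with slopes 0, 1, ..., 4). Only the lines that attain the minimum somewhere contribute to roots; other lines are dominated. Here the surviving (envelope) indices are i = 4, i = 3, i = 2, i = 1, i = 0.
Intersections between consecutive envelope lines give the roots: for adjacent envelope indices i < j the intersection is x = (a_i − a_j) / (j − i). Reading off the sorted break points: {0, 3, 5, 7}.
Verification: at each break x_0, at least two indices attain the minimum of min_i(a_i + i · x_0).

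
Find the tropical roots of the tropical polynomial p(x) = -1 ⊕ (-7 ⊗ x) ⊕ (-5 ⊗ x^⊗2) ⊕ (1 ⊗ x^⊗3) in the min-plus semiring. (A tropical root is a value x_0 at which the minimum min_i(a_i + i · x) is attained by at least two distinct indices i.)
Roots: {-6, -2, 6}

Each tropical root is a break point of the lower envelope of the lines y = a_i + i · x (there are 4 lines, with slopes 0, 1, ..., 3). Only the lines that attain the minimum somewhere contribute to roots; other lines are dominated. Here the surviving (envelope) indices are i = 3, i = 2, i = 1, i = 0.
Intersections between consecutive envelope lines give the roots: for adjacent envelope indices i < j the intersection is x = (a_i − a_j) / (j − i). Reading off the sorted break points: {-6, -2, 6}.
Verification: at each break x_0, at least two indices attain the minimum of min_i(a_i + i · x_0).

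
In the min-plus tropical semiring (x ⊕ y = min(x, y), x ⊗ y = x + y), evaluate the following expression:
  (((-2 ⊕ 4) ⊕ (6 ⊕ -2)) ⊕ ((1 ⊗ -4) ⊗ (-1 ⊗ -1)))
(((-2 ⊕ 4) ⊕ (6 ⊕ -2)) ⊕ ((1 ⊗ -4) ⊗ (-1 ⊗ -1))) = -5

Expand innermost to outermost. Recall ⊕ takes the minimum of its arguments and ⊗ takes their sum. Working out the expression (((-2 ⊕ 4) ⊕ (6 ⊕ -2)) ⊕ ((1 ⊗ -4) ⊗ (-1 ⊗ -1))) gives -5.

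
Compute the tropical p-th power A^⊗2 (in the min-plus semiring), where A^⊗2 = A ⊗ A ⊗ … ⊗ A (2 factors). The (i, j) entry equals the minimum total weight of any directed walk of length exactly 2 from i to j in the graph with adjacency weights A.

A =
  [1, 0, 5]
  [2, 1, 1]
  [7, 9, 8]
A^⊗2 =
  [2, 1, 1]
  [3, 2, 2]
  [8, 7, 10]

Each entry (A^⊗2)_ij equals the minimum over all length-2 walks i = v_0 → v_1 → … → v_2 = j of Σ_t A[v_t][v_{t+1}]. For example, for (i, j) = (0, 2) we minimise over 3 possible intermediate vertex sequences; the minimum is 1, attained along the walk 0 → 1 → 2.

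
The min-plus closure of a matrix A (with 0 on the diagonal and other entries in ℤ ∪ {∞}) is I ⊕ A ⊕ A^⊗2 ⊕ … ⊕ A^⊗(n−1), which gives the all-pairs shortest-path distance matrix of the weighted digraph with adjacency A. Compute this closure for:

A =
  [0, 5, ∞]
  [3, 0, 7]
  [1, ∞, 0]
Closure =
  [0, 5, 12]
  [3, 0, 7]
  [1, 6, 0]

This is the Floyd-Warshall all-pairs shortest-path computation. For each intermediate vertex k = 0, 1, …, 2, update dist[i][j] ← min(dist[i][j], dist[i][k] + dist[k][j]). The final matrix gives, for each (i, j), the minimum total weight of any directed path from i to j (possibly empty when i = j).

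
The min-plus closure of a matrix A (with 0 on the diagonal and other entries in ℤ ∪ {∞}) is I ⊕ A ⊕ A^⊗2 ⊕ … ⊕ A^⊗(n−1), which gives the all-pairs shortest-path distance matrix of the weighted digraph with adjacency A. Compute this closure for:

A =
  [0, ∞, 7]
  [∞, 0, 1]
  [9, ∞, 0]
Closure =
  [0, ∞, 7]
  [10, 0, 1]
  [9, ∞, 0]

This is the Floyd-Warshall all-pairs shortest-path computation. For each intermediate vertex k = 0, 1, …, 2, update dist[i][j] ← min(dist[i][j], dist[i][k] + dist[k][j]). The final matrix gives, for each (i, j), the minimum total weight of any directed path from i to j (possibly empty when i = j).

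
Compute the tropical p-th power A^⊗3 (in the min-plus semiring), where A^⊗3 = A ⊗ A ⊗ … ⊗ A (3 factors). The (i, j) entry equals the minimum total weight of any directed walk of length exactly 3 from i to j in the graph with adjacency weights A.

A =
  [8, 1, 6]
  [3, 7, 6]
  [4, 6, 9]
A^⊗3 =
  [11, 5, 10]
  [7, 11, 10]
  [8, 10, 11]

Each entry (A^⊗3)_ij equals the minimum over all length-3 walks i = v_0 → v_1 → … → v_3 = j of Σ_t A[v_t][v_{t+1}]. For example, for (i, j) = (0, 2) we minimise over 9 possible intermediate vertex sequences; the minimum is 10, attained along the walk 0 → 1 → 0 → 2.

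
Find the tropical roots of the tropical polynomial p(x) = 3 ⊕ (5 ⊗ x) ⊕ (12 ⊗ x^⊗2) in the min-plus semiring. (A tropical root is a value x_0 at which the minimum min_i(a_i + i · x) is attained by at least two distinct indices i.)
Roots: {-7, -2}

Each tropical root is a break point of the lower envelope of the lines y = a_i + i · x (there are 3 lines, with slopes 0, 1, ..., 2). Only the lines that attain the minimum somewhere contribute to roots; other lines are dominated. Here the surviving (envelope) indices are i = 2, i = 1, i = 0.
Intersections between consecutive envelope lines give the roots: for adjacent envelope indices i < j the intersection is x = (a_i − a_j) / (j − i). Reading off the sorted break points: {-7, -2}.
Verification: at each break x_0, at least two indices attain the minimum of min_i(a_i + i · x_0).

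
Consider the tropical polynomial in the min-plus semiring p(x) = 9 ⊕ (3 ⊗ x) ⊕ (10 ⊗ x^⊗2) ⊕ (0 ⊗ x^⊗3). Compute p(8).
p(8) = 9

A tropical monomial a ⊗ x^⊗i evaluates to a + i · x. Evaluating each term at x = 8:
  Term 0 contributes 9 + 0 · 8 = 9
  Term 1 contributes 3 + 1 · 8 = 11
  Term 2 contributes 10 + 2 · 8 = 26
  Term 3 contributes 0 + 3 · 8 = 24
p(8) = ⊕ of these = min[9, 11, 26, 24] = 9.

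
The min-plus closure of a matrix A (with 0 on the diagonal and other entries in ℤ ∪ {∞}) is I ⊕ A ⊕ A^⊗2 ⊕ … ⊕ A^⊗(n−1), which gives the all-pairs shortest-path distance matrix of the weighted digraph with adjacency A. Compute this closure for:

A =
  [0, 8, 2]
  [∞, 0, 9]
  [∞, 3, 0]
Closure =
  [0, 5, 2]
  [∞, 0, 9]
  [∞, 3, 0]

This is the Floyd-Warshall all-pairs shortest-path computation. For each intermediate vertex k = 0, 1, …, 2, update dist[i][j] ← min(dist[i][j], dist[i][k] + dist[k][j]). The final matrix gives, for each (i, j), the minimum total weight of any directed path from i to j (possibly empty when i = j).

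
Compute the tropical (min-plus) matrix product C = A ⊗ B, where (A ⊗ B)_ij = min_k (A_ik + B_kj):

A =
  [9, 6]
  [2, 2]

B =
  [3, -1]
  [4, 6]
A ⊗ B =
  [10, 8]
  [5, 1]

Apply the min-plus product entry-by-entry:
  C[0][0] = min over k of (A[0][0] + B[0][0] = 9 + 3 = 12, A[0][1] + B[1][0] = 6 + 4 = 10) = 10 (attained at k = 1)
  C[0][1] = min over k of (A[0][0] + B[0][1] = 9 + -1 = 8, A[0][1] + B[1][1] = 6 + 6 = 12) = 8 (attained at k = 0)
  C[1][0] = min over k of (A[1][0] + B[0][0] = 2 + 3 = 5, A[1][1] + B[1][0] = 2 + 4 = 6) = 5 (attained at k = 0)
  C[1][1] = min over k of (A[1][0] + B[0][1] = 2 + -1 = 1, A[1][1] + B[1][1] = 2 + 6 = 8) = 1 (attained at k = 0)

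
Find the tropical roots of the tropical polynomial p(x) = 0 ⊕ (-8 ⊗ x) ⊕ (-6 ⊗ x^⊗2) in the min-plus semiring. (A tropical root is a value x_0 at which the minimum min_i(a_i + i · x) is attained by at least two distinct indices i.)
Roots: {-2, 8}

Each tropical root is a break point of the lower envelope of the lines y = a_i + i · x (there are 3 lines, with slopes 0, 1, ..., 2). Only the lines that attain the minimum somewhere contribute to roots; other lines are dominated. Here the surviving (envelope) indices are i = 2, i = 1, i = 0.
Intersections between consecutive envelope lines give the roots: for adjacent envelope indices i < j the intersection is x = (a_i − a_j) / (j − i). Reading off the sorted break points: {-2, 8}.
Verification: at each break x_0, at least two indices attain the minimum of min_i(a_i + i · x_0).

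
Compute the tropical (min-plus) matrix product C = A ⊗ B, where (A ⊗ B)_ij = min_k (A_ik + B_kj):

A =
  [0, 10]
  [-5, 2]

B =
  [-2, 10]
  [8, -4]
A ⊗ B =
  [-2, 6]
  [-7, -2]

Apply the min-plus product entry-by-entry:
  C[0][0] = min over k of (A[0][0] + B[0][0] = 0 + -2 = -2, A[0][1] + B[1][0] = 10 + 8 = 18) = -2 (attained at k = 0)
  C[0][1] = min over k of (A[0][0] + B[0][1] = 0 + 10 = 10, A[0][1] + B[1][1] = 10 + -4 = 6) = 6 (attained at k = 1)
  C[1][0] = min over k of (A[1][0] + B[0][0] = -5 + -2 = -7, A[1][1] + B[1][0] = 2 + 8 = 10) = -7 (attained at k = 0)
  C[1][1] = min over k of (A[1][0] + B[0][1] = -5 + 10 = 5, A[1][1] + B[1][1] = 2 + -4 = -2) = -2 (attained at k = 1)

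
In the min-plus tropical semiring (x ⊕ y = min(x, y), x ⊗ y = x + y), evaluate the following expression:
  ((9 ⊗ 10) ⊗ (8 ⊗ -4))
((9 ⊗ 10) ⊗ (8 ⊗ -4)) = 23

Expand innermost to outermost. Recall ⊕ takes the minimum of its arguments and ⊗ takes their sum. Working out the expression ((9 ⊗ 10) ⊗ (8 ⊗ -4)) gives 23.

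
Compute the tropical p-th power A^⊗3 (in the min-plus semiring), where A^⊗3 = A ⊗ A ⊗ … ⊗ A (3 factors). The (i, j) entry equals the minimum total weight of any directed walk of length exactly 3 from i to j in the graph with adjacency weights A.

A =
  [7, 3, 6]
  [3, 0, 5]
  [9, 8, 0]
A^⊗3 =
  [6, 3, 6]
  [3, 0, 5]
  [9, 8, 0]

Each entry (A^⊗3)_ij equals the minimum over all length-3 walks i = v_0 → v_1 → … → v_3 = j of Σ_t A[v_t][v_{t+1}]. For example, for (i, j) = (0, 2) we minimise over 9 possible intermediate vertex sequences; the minimum is 6, attained along the walk 0 → 2 → 2 → 2.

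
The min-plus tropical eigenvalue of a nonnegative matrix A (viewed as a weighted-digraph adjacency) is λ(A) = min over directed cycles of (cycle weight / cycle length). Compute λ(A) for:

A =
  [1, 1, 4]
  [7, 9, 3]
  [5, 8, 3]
λ(A) = 1

Enumerate directed cycles and compute their means (weight / length). Sample:
  cycle 0 → 0: weight = 1, length = 1, mean = 1/1 ≈ 1.000
  cycle 1 → 1: weight = 9, length = 1, mean = 9/1 ≈ 9.000
  cycle 2 → 2: weight = 3, length = 1, mean = 3/1 ≈ 3.000
  cycle 0 → 1 → 0: weight = 8, length = 2, mean = 8/2 ≈ 4.000
  cycle 0 → 2 → 0: weight = 9, length = 2, mean = 9/2 ≈ 4.500
  cycle 1 → 0 → 1: weight = 8, length = 2, mean = 8/2 ≈ 4.000
Minimum mean = 1.000, attained e.g. along the cycle 0 → 0 with weight 1 and length 1. So λ(A) = 1/1 = 1.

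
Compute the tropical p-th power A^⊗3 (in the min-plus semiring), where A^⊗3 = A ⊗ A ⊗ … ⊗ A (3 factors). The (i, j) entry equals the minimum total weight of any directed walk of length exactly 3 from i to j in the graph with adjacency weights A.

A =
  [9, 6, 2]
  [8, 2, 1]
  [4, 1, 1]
A^⊗3 =
  [7, 4, 4]
  [6, 3, 3]
  [6, 3, 3]

Each entry (A^⊗3)_ij equals the minimum over all length-3 walks i = v_0 → v_1 → … → v_3 = j of Σ_t A[v_t][v_{t+1}]. For example, for (i, j) = (0, 2) we minimise over 9 possible intermediate vertex sequences; the minimum is 4, attained along the walk 0 → 2 → 1 → 2.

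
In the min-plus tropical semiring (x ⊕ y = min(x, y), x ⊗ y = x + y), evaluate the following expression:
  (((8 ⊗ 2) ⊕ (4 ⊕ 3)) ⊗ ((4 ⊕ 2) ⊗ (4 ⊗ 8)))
(((8 ⊗ 2) ⊕ (4 ⊕ 3)) ⊗ ((4 ⊕ 2) ⊗ (4 ⊗ 8))) = 17

Expand innermost to outermost. Recall ⊕ takes the minimum of its arguments and ⊗ takes their sum. Working out the expression (((8 ⊗ 2) ⊕ (4 ⊕ 3)) ⊗ ((4 ⊕ 2) ⊗ (4 ⊗ 8))) gives 17.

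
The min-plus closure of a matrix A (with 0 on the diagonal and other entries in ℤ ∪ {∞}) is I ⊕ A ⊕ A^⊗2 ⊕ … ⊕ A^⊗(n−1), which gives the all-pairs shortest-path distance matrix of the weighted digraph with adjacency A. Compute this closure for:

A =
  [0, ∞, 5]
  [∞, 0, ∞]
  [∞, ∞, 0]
Closure =
  [0, ∞, 5]
  [∞, 0, ∞]
  [∞, ∞, 0]

This is the Floyd-Warshall all-pairs shortest-path computation. For each intermediate vertex k = 0, 1, …, 2, update dist[i][j] ← min(dist[i][j], dist[i][k] + dist[k][j]). The final matrix gives, for each (i, j), the minimum total weight of any directed path from i to j (possibly empty when i = j).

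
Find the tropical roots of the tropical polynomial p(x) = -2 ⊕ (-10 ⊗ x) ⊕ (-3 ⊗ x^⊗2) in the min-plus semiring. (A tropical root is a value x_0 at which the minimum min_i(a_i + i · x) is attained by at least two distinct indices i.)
Roots: {-7, 8}

Each tropical root is a break point of the lower envelope of the lines y = a_i + i · x (there are 3 lines, with slopes 0, 1, ..., 2). Only the lines that attain the minimum somewhere contribute to roots; other lines are dominated. Here the surviving (envelope) indices are i = 2, i = 1, i = 0.
Intersections between consecutive envelope lines give the roots: for adjacent envelope indices i < j the intersection is x = (a_i − a_j) / (j − i). Reading off the sorted break points: {-7, 8}.
Verification: at each break x_0, at least two indices attain the minimum of min_i(a_i + i · x_0).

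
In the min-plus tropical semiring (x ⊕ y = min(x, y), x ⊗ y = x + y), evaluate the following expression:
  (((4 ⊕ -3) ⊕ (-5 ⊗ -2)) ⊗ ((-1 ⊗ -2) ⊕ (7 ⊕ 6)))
(((4 ⊕ -3) ⊕ (-5 ⊗ -2)) ⊗ ((-1 ⊗ -2) ⊕ (7 ⊕ 6))) = -10

Expand innermost to outermost. Recall ⊕ takes the minimum of its arguments and ⊗ takes their sum. Working out the expression (((4 ⊕ -3) ⊕ (-5 ⊗ -2)) ⊗ ((-1 ⊗ -2) ⊕ (7 ⊕ 6))) gives -10.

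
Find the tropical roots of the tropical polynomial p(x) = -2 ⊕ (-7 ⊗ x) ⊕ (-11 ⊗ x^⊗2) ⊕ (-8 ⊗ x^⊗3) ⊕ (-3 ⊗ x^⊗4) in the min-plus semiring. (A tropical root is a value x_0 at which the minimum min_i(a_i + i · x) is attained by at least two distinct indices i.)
Roots: {-5, -3, 4, 5}

Each tropical root is a break point of the lower envelope of the lines y = a_i + i · x (there are 5 lines, with slopes 0, 1, ..., 4). Only the lines that attain the minimum somewhere contribute to roots; other lines are dominated. Here the surviving (envelope) indices are i = 4, i = 3, i = 2, i = 1, i = 0.
Intersections between consecutive envelope lines give the roots: for adjacent envelope indices i < j the intersection is x = (a_i − a_j) / (j − i). Reading off the sorted break points: {-5, -3, 4, 5}.
Verification: at each break x_0, at least two indices attain the minimum of min_i(a_i + i · x_0).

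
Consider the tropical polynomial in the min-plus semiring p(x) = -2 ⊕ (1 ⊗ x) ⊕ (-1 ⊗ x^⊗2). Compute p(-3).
p(-3) = -7

A tropical monomial a ⊗ x^⊗i evaluates to a + i · x. Evaluating each term at x = -3:
  Term 0 contributes -2 + 0 · -3 = -2
  Term 1 contributes 1 + 1 · -3 = -2
  Term 2 contributes -1 + 2 · -3 = -7
p(-3) = ⊕ of these = min[-2, -2, -7] = -7.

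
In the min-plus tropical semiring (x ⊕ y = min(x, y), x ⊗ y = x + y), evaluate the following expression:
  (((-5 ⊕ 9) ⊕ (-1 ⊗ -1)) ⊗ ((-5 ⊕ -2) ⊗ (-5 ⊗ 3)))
(((-5 ⊕ 9) ⊕ (-1 ⊗ -1)) ⊗ ((-5 ⊕ -2) ⊗ (-5 ⊗ 3))) = -12

Expand innermost to outermost. Recall ⊕ takes the minimum of its arguments and ⊗ takes their sum. Working out the expression (((-5 ⊕ 9) ⊕ (-1 ⊗ -1)) ⊗ ((-5 ⊕ -2) ⊗ (-5 ⊗ 3))) gives -12.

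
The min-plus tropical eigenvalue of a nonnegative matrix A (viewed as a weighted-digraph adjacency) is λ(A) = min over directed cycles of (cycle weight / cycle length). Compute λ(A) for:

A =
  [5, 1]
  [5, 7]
λ(A) = 3

Enumerate directed cycles and compute their means (weight / length). Sample:
  cycle 0 → 0: weight = 5, length = 1, mean = 5/1 ≈ 5.000
  cycle 1 → 1: weight = 7, length = 1, mean = 7/1 ≈ 7.000
  cycle 0 → 1 → 0: weight = 6, length = 2, mean = 6/2 ≈ 3.000
  cycle 1 → 0 → 1: weight = 6, length = 2, mean = 6/2 ≈ 3.000
Minimum mean = 3.000, attained e.g. along the cycle 0 → 1 → 0 with weight 6 and length 2. So λ(A) = 6/2 = 3.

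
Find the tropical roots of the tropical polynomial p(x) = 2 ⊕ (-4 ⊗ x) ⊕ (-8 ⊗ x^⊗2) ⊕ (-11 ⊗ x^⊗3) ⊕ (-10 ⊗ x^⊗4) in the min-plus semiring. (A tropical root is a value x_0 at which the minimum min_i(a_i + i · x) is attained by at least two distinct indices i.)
Roots: {-1, 3, 4, 6}

Each tropical root is a break point of the lower envelope of the lines y = a_i + i · x (there are 5 lines, with slopes 0, 1, ..., 4). Only the lines that attain the minimum somewhere contribute to roots; other lines are dominated. Here the surviving (envelope) indices are i = 4, i = 3, i = 2, i = 1, i = 0.
Intersections between consecutive envelope lines give the roots: for adjacent envelope indices i < j the intersection is x = (a_i − a_j) / (j − i). Reading off the sorted break points: {-1, 3, 4, 6}.
Verification: at each break x_0, at least two indices attain the minimum of min_i(a_i + i · x_0).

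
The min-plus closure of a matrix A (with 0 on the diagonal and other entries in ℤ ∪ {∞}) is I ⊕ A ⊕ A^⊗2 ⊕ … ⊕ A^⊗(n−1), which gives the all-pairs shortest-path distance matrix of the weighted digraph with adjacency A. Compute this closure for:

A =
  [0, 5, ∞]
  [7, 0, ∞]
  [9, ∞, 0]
Closure =
  [0, 5, ∞]
  [7, 0, ∞]
  [9, 14, 0]

This is the Floyd-Warshall all-pairs shortest-path computation. For each intermediate vertex k = 0, 1, …, 2, update dist[i][j] ← min(dist[i][j], dist[i][k] + dist[k][j]). The final matrix gives, for each (i, j), the minimum total weight of any directed path from i to j (possibly empty when i = j).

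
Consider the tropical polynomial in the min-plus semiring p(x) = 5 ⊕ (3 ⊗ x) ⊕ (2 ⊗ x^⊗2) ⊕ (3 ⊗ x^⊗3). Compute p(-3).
p(-3) = -6

A tropical monomial a ⊗ x^⊗i evaluates to a + i · x. Evaluating each term at x = -3:
  Term 0 contributes 5 + 0 · -3 = 5
  Term 1 contributes 3 + 1 · -3 = 0
  Term 2 contributes 2 + 2 · -3 = -4
  Term 3 contributes 3 + 3 · -3 = -6
p(-3) = ⊕ of these = min[5, 0, -4, -6] = -6.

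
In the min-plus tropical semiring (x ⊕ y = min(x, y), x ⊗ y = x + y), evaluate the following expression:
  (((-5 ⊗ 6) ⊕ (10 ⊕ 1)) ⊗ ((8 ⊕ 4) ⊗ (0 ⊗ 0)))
(((-5 ⊗ 6) ⊕ (10 ⊕ 1)) ⊗ ((8 ⊕ 4) ⊗ (0 ⊗ 0))) = 5

Expand innermost to outermost. Recall ⊕ takes the minimum of its arguments and ⊗ takes their sum. Working out the expression (((-5 ⊗ 6) ⊕ (10 ⊕ 1)) ⊗ ((8 ⊕ 4) ⊗ (0 ⊗ 0))) gives 5.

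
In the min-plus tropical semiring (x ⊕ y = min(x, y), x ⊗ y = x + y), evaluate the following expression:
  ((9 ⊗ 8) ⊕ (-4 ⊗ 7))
((9 ⊗ 8) ⊕ (-4 ⊗ 7)) = 3

Expand innermost to outermost. Recall ⊕ takes the minimum of its arguments and ⊗ takes their sum. Working out the expression ((9 ⊗ 8) ⊕ (-4 ⊗ 7)) gives 3.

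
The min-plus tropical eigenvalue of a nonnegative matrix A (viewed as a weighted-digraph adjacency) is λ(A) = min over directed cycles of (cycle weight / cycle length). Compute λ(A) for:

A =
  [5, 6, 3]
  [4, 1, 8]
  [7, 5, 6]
λ(A) = 1

Enumerate directed cycles and compute their means (weight / length). Sample:
  cycle 0 → 0: weight = 5, length = 1, mean = 5/1 ≈ 5.000
  cycle 1 → 1: weight = 1, length = 1, mean = 1/1 ≈ 1.000
  cycle 2 → 2: weight = 6, length = 1, mean = 6/1 ≈ 6.000
  cycle 0 → 1 → 0: weight = 10, length = 2, mean = 10/2 ≈ 5.000
  cycle 0 → 2 → 0: weight = 10, length = 2, mean = 10/2 ≈ 5.000
  cycle 1 → 0 → 1: weight = 10, length = 2, mean = 10/2 ≈ 5.000
Minimum mean = 1.000, attained e.g. along the cycle 1 → 1 with weight 1 and length 1. So λ(A) = 1/1 = 1.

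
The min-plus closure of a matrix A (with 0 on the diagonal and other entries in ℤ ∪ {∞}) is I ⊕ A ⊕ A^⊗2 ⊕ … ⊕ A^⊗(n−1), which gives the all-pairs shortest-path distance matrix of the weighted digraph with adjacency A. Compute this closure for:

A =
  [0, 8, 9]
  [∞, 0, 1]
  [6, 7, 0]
Closure =
  [0, 8, 9]
  [7, 0, 1]
  [6, 7, 0]

This is the Floyd-Warshall all-pairs shortest-path computation. For each intermediate vertex k = 0, 1, …, 2, update dist[i][j] ← min(dist[i][j], dist[i][k] + dist[k][j]). The final matrix gives, for each (i, j), the minimum total weight of any directed path from i to j (possibly empty when i = j).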